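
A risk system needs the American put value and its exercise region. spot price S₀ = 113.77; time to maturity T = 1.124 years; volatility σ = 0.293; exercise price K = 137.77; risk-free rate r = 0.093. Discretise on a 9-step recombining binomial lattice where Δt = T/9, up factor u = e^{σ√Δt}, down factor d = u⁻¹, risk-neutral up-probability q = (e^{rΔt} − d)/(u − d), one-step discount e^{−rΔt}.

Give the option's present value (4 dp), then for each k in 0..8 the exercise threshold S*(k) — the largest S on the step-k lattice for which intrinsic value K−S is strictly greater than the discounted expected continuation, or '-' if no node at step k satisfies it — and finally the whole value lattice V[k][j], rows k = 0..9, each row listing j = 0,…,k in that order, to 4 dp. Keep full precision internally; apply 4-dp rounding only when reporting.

price = 25.2195
boundary = - 102.5791 92.4889 102.5791 92.4889 102.5791 113.7700 102.5791 113.7700
tree:
25.2195
35.1909 16.9482
45.2811 24.8011 10.3701
54.3787 35.1909 16.1502 5.4819
62.5815 45.2811 24.3146 9.2788 2.2415
69.9774 54.3787 35.1909 15.2224 4.2220 0.5377
76.6458 62.5815 45.2811 24.0000 7.7877 1.1586 0.0000
82.6582 69.9774 54.3787 35.1909 13.9591 2.4963 0.0000 0.0000
88.0793 76.6458 62.5815 45.2811 24.0000 5.3784 0.0000 0.0000 0.0000
92.9671 82.6582 69.9774 54.3787 35.1909 11.5882 0.0000 0.0000 0.0000 0.0000

Δt=0.12489, u=1.10910, d=0.90164, q=0.53045, disc=e^(-rΔt)=0.98845
k=9 terminal: V=max(K-S,0) → 92.9671 82.6582 69.9774 54.3787 35.1909 11.5882 0.0000 0.0000 0.0000 0.0000
k=8: j=0 S=49.6907 intr=88.0793 cont=86.4884 V=88.0793[EX]; j=1 S=61.1242 intr=76.6458 cont=75.0549 V=76.6458[EX]; j=2 S=75.1885 intr=62.5815 cont=60.9906 V=62.5815[EX]; j=3 S=92.4889 intr=45.2811 cont=43.6902 V=45.2811[EX]; j=4 S=113.7700 intr=24.0000 cont=22.4091 V=24.0000[EX]; j=5 S=139.9477 intr=0.0000 cont=5.3784 V=5.3784[hold]; j=6 S=172.1488 intr=0.0000 cont=0.0000 V=0.0000[hold]; j=7 S=211.7591 intr=0.0000 cont=0.0000 V=0.0000[hold]; j=8 S=260.4835 intr=0.0000 cont=0.0000 V=0.0000[hold]  S*(8)=113.7700
k=7: j=0 S=55.1118 intr=82.6582 cont=81.0673 V=82.6582[EX]; j=1 S=67.7926 intr=69.9774 cont=68.3865 V=69.9774[EX]; j=2 S=83.3913 intr=54.3787 cont=52.7878 V=54.3787[EX]; j=3 S=102.5791 intr=35.1909 cont=33.6000 V=35.1909[EX]; j=4 S=126.1818 intr=11.5882 cont=13.9591 V=13.9591[hold]; j=5 S=155.2154 intr=0.0000 cont=2.4963 V=2.4963[hold]; j=6 S=190.9295 intr=0.0000 cont=0.0000 V=0.0000[hold]; j=7 S=234.8612 intr=0.0000 cont=0.0000 V=0.0000[hold]  S*(7)=102.5791
k=6: j=0 S=61.1242 intr=76.6458 cont=75.0549 V=76.6458[EX]; j=1 S=75.1885 intr=62.5815 cont=60.9906 V=62.5815[EX]; j=2 S=92.4889 intr=45.2811 cont=43.6902 V=45.2811[EX]; j=3 S=113.7700 intr=24.0000 cont=23.6523 V=24.0000[EX]; j=4 S=139.9477 intr=0.0000 cont=7.7877 V=7.7877[hold]; j=5 S=172.1488 intr=0.0000 cont=1.1586 V=1.1586[hold]; j=6 S=211.7591 intr=0.0000 cont=0.0000 V=0.0000[hold]  S*(6)=113.7700
k=5: j=0 S=67.7926 intr=69.9774 cont=68.3865 V=69.9774[EX]; j=1 S=83.3913 intr=54.3787 cont=52.7878 V=54.3787[EX]; j=2 S=102.5791 intr=35.1909 cont=33.6000 V=35.1909[EX]; j=3 S=126.1818 intr=11.5882 cont=15.2224 V=15.2224[hold]; j=4 S=155.2154 intr=0.0000 cont=4.2220 V=4.2220[hold]; j=5 S=190.9295 intr=0.0000 cont=0.5377 V=0.5377[hold]  S*(5)=102.5791
k=4: j=0 S=75.1885 intr=62.5815 cont=60.9906 V=62.5815[EX]; j=1 S=92.4889 intr=45.2811 cont=43.6902 V=45.2811[EX]; j=2 S=113.7700 intr=24.0000 cont=24.3146 V=24.3146[hold]; j=3 S=139.9477 intr=0.0000 cont=9.2788 V=9.2788[hold]; j=4 S=172.1488 intr=0.0000 cont=2.2415 V=2.2415[hold]  S*(4)=92.4889
k=3: j=0 S=83.3913 intr=54.3787 cont=52.7878 V=54.3787[EX]; j=1 S=102.5791 intr=35.1909 cont=33.7650 V=35.1909[EX]; j=2 S=126.1818 intr=11.5882 cont=16.1502 V=16.1502[hold]; j=3 S=155.2154 intr=0.0000 cont=5.4819 V=5.4819[hold]  S*(3)=102.5791
k=2: j=0 S=92.4889 intr=45.2811 cont=43.6902 V=45.2811[EX]; j=1 S=113.7700 intr=24.0000 cont=24.8011 V=24.8011[hold]; j=2 S=139.9477 intr=0.0000 cont=10.3701 V=10.3701[hold]  S*(2)=92.4889
k=1: j=0 S=102.5791 intr=35.1909 cont=34.0201 V=35.1909[EX]; j=1 S=126.1818 intr=11.5882 cont=16.9482 V=16.9482[hold]  S*(1)=102.5791
k=0: j=0 S=113.7700 intr=24.0000 cont=25.2195 V=25.2195[hold]  S*(0)=-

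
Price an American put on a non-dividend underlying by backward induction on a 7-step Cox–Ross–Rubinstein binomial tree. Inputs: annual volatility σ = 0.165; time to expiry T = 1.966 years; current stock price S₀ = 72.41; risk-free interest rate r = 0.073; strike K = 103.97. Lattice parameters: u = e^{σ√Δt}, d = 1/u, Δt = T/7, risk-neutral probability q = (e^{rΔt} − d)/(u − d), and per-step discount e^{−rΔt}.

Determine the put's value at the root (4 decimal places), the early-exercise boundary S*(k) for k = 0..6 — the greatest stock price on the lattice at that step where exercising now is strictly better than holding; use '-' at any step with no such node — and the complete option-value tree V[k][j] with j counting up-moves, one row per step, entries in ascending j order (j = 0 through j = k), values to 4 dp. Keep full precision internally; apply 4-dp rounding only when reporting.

price = 31.5600
boundary = 72.4100 79.0269 86.2484 94.1298 86.2484 94.1298 86.2484
tree:
31.5600
37.6228 24.9431
43.1780 31.5600 17.7216
48.2681 37.6228 24.9431 9.8402
52.9320 43.1780 31.5600 17.7216 4.7893
57.2053 48.2681 37.6228 24.9431 9.8402 1.5382
61.1209 52.9320 43.1780 31.5600 17.7216 3.8905 0.0000
64.7086 57.2053 48.2681 37.6228 24.9431 9.8402 0.0000 0.0000

Δt=0.28086, u=1.09138, d=0.91627, q=0.59645, disc=e^(-rΔt)=0.97971
k=7 terminal: V=max(K-S,0) → 64.7086 57.2053 48.2681 37.6228 24.9431 9.8402 0.0000 0.0000
k=6: j=0 S=42.8491 intr=61.1209 cont=59.0110 V=61.1209[EX]; j=1 S=51.0380 intr=52.9320 cont=50.8220 V=52.9320[EX]; j=2 S=60.7920 intr=43.1780 cont=41.0681 V=43.1780[EX]; j=3 S=72.4100 intr=31.5600 cont=29.4501 V=31.5600[EX]; j=4 S=86.2484 intr=17.7216 cont=15.6117 V=17.7216[EX]; j=5 S=102.7314 intr=1.2386 cont=3.8905 V=3.8905[hold]; j=6 S=122.3645 intr=0.0000 cont=0.0000 V=0.0000[hold]  S*(6)=86.2484
k=5: j=0 S=46.7647 intr=57.2053 cont=55.0954 V=57.2053[EX]; j=1 S=55.7019 intr=48.2681 cont=46.1581 V=48.2681[EX]; j=2 S=66.3472 intr=37.6228 cont=35.5129 V=37.6228[EX]; j=3 S=79.0269 intr=24.9431 cont=22.8332 V=24.9431[EX]; j=4 S=94.1298 intr=9.8402 cont=9.2799 V=9.8402[EX]; j=5 S=112.1190 intr=0.0000 cont=1.5382 V=1.5382[hold]  S*(5)=94.1298
k=4: j=0 S=51.0380 intr=52.9320 cont=50.8220 V=52.9320[EX]; j=1 S=60.7920 intr=43.1780 cont=41.0681 V=43.1780[EX]; j=2 S=72.4100 intr=31.5600 cont=29.4501 V=31.5600[EX]; j=3 S=86.2484 intr=17.7216 cont=15.6117 V=17.7216[EX]; j=4 S=102.7314 intr=1.2386 cont=4.7893 V=4.7893[hold]  S*(4)=86.2484
k=3: j=0 S=55.7019 intr=48.2681 cont=46.1581 V=48.2681[EX]; j=1 S=66.3472 intr=37.6228 cont=35.5129 V=37.6228[EX]; j=2 S=79.0269 intr=24.9431 cont=22.8332 V=24.9431[EX]; j=3 S=94.1298 intr=9.8402 cont=9.8051 V=9.8402[EX]  S*(3)=94.1298
k=2: j=0 S=60.7920 intr=43.1780 cont=41.0681 V=43.1780[EX]; j=1 S=72.4100 intr=31.5600 cont=29.4501 V=31.5600[EX]; j=2 S=86.2484 intr=17.7216 cont=15.6117 V=17.7216[EX]  S*(2)=86.2484
k=1: j=0 S=66.3472 intr=37.6228 cont=35.5129 V=37.6228[EX]; j=1 S=79.0269 intr=24.9431 cont=22.8332 V=24.9431[EX]  S*(1)=79.0269
k=0: j=0 S=72.4100 intr=31.5600 cont=29.4501 V=31.5600[EX]  S*(0)=72.4100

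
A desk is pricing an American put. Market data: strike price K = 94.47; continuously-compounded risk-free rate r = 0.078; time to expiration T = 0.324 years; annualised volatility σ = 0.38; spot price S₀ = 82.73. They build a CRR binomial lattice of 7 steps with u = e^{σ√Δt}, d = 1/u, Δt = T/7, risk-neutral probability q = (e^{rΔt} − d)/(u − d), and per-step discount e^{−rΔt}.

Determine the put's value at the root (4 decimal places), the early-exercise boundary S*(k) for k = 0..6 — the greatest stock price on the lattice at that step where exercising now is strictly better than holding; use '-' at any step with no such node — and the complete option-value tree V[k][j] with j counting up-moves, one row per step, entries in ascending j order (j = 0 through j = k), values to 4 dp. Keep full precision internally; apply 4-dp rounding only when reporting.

Δt=0.04629  u=1.08519  d=0.92150  q=0.50167  discount=0.99640
step 7 (expiry): payoffs max(K−S,0) = 47.7904 39.4985 29.7337 18.2344 4.6924 0.0000 0.0000 0.0000
step 6: (k=6,j=0): S=50.6561, (K−S)⁺=43.8139, hold=43.4734 ⇒ V=43.8139 exercise | (k=6,j=1): S=59.6544, (K−S)⁺=34.8156, hold=34.4752 ⇒ V=34.8156 exercise | (k=6,j=2): S=70.2510, (K−S)⁺=24.2190, hold=23.8785 ⇒ V=24.2190 exercise | (k=6,j=3): S=82.7300, (K−S)⁺=11.7400, hold=11.3996 ⇒ V=11.7400 exercise | (k=6,j=4): S=97.4257, (K−S)⁺=0.0000, hold=2.3299 ⇒ V=2.3299 continue | (k=6,j=5): S=114.7318, (K−S)⁺=0.0000, hold=0.0000 ⇒ V=0.0000 continue | (k=6,j=6): S=135.1120, (K−S)⁺=0.0000, hold=0.0000 ⇒ V=0.0000 continue  boundary S*=82.7300
step 5: (k=5,j=0): S=54.9715, (K−S)⁺=39.4985, hold=39.1581 ⇒ V=39.4985 exercise | (k=5,j=1): S=64.7363, (K−S)⁺=29.7337, hold=29.3933 ⇒ V=29.7337 exercise | (k=5,j=2): S=76.2356, (K−S)⁺=18.2344, hold=17.8939 ⇒ V=18.2344 exercise | (k=5,j=3): S=89.7776, (K−S)⁺=4.6924, hold=6.9940 ⇒ V=6.9940 continue | (k=5,j=4): S=105.7252, (K−S)⁺=0.0000, hold=1.1569 ⇒ V=1.1569 continue | (k=5,j=5): S=124.5056, (K−S)⁺=0.0000, hold=0.0000 ⇒ V=0.0000 continue  boundary S*=76.2356
step 4: (k=4,j=0): S=59.6544, (K−S)⁺=34.8156, hold=34.4752 ⇒ V=34.8156 exercise | (k=4,j=1): S=70.2510, (K−S)⁺=24.2190, hold=23.8785 ⇒ V=24.2190 exercise | (k=4,j=2): S=82.7300, (K−S)⁺=11.7400, hold=12.5500 ⇒ V=12.5500 continue | (k=4,j=3): S=97.4257, (K−S)⁺=0.0000, hold=4.0510 ⇒ V=4.0510 continue | (k=4,j=4): S=114.7318, (K−S)⁺=0.0000, hold=0.5744 ⇒ V=0.5744 continue  boundary S*=70.2510
step 3: (k=3,j=0): S=64.7363, (K−S)⁺=29.7337, hold=29.3933 ⇒ V=29.7337 exercise | (k=3,j=1): S=76.2356, (K−S)⁺=18.2344, hold=18.2988 ⇒ V=18.2988 continue | (k=3,j=2): S=89.7776, (K−S)⁺=4.6924, hold=8.2565 ⇒ V=8.2565 continue | (k=3,j=3): S=105.7252, (K−S)⁺=0.0000, hold=2.2986 ⇒ V=2.2986 continue  boundary S*=64.7363
step 2: (k=2,j=0): S=70.2510, (K−S)⁺=24.2190, hold=23.9107 ⇒ V=24.2190 exercise | (k=2,j=1): S=82.7300, (K−S)⁺=11.7400, hold=13.2131 ⇒ V=13.2131 continue | (k=2,j=2): S=97.4257, (K−S)⁺=0.0000, hold=5.2486 ⇒ V=5.2486 continue  boundary S*=70.2510
step 1: (k=1,j=0): S=76.2356, (K−S)⁺=18.2344, hold=18.6303 ⇒ V=18.6303 continue | (k=1,j=1): S=89.7776, (K−S)⁺=4.6924, hold=9.1844 ⇒ V=9.1844 continue  boundary S*=-
step 0: (k=0,j=0): S=82.7300, (K−S)⁺=11.7400, hold=13.8415 ⇒ V=13.8415 continue  boundary S*=-

price = 13.8415
boundary = - - 70.2510 64.7363 70.2510 76.2356 82.7300
tree:
13.8415
18.6303 9.1844
24.2190 13.2131 5.2486
29.7337 18.2988 8.2565 2.2986
34.8156 24.2190 12.5500 4.0510 0.5744
39.4985 29.7337 18.2344 6.9940 1.1569 0.0000
43.8139 34.8156 24.2190 11.7400 2.3299 0.0000 0.0000
47.7904 39.4985 29.7337 18.2344 4.6924 0.0000 0.0000 0.0000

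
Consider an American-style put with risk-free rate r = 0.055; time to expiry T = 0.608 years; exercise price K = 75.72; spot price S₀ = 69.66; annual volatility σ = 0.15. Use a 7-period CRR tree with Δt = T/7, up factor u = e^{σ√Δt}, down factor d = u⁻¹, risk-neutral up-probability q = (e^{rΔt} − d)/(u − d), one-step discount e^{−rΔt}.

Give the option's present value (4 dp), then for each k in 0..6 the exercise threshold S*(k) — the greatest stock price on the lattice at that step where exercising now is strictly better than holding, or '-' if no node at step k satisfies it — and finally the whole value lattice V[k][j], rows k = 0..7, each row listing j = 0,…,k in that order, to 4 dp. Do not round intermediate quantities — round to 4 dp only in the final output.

Δt=0.08686, u=1.04520, d=0.95676, q=0.54309, disc=e^(-rΔt)=0.99523
k=7 terminal: V=max(K-S,0) → 24.6000 19.8745 14.7120 9.0724 2.9114 0.0000 0.0000 0.0000
k=6: j=0 S=53.4305 intr=22.2895 cont=21.9286 V=22.2895[EX]; j=1 S=58.3697 intr=17.3503 cont=16.9894 V=17.3503[EX]; j=2 S=63.7655 intr=11.9545 cont=11.5937 V=11.9545[EX]; j=3 S=69.6600 intr=6.0600 cont=5.6991 V=6.0600[EX]; j=4 S=76.0994 intr=0.0000 cont=1.3239 V=1.3239[hold]; j=5 S=83.1341 intr=0.0000 cont=0.0000 V=0.0000[hold]; j=6 S=90.8191 intr=0.0000 cont=0.0000 V=0.0000[hold]  S*(6)=69.6600
k=5: j=0 S=55.8455 intr=19.8745 cont=19.5136 V=19.8745[EX]; j=1 S=61.0080 intr=14.7120 cont=14.3512 V=14.7120[EX]; j=2 S=66.6476 intr=9.0724 cont=8.7115 V=9.0724[EX]; j=3 S=72.8086 intr=2.9114 cont=3.4712 V=3.4712[hold]; j=4 S=79.5391 intr=0.0000 cont=0.6020 V=0.6020[hold]; j=5 S=86.8917 intr=0.0000 cont=0.0000 V=0.0000[hold]  S*(5)=66.6476
k=4: j=0 S=58.3697 intr=17.3503 cont=16.9894 V=17.3503[EX]; j=1 S=63.7655 intr=11.9545 cont=11.5937 V=11.9545[EX]; j=2 S=69.6600 intr=6.0600 cont=6.0017 V=6.0600[EX]; j=3 S=76.0994 intr=0.0000 cont=1.9039 V=1.9039[hold]; j=4 S=83.1341 intr=0.0000 cont=0.2738 V=0.2738[hold]  S*(4)=69.6600
k=3: j=0 S=61.0080 intr=14.7120 cont=14.3512 V=14.7120[EX]; j=1 S=66.6476 intr=9.0724 cont=8.7115 V=9.0724[EX]; j=2 S=72.8086 intr=2.9114 cont=3.7847 V=3.7847[hold]; j=3 S=79.5391 intr=0.0000 cont=1.0137 V=1.0137[hold]  S*(3)=66.6476
k=2: j=0 S=63.7655 intr=11.9545 cont=11.5937 V=11.9545[EX]; j=1 S=69.6600 intr=6.0600 cont=6.1711 V=6.1711[hold]; j=2 S=76.0994 intr=0.0000 cont=2.2689 V=2.2689[hold]  S*(2)=63.7655
k=1: j=0 S=66.6476 intr=9.0724 cont=8.7716 V=9.0724[EX]; j=1 S=72.8086 intr=2.9114 cont=4.0326 V=4.0326[hold]  S*(1)=66.6476
k=0: j=0 S=69.6600 intr=6.0600 cont=6.3051 V=6.3051[hold]  S*(0)=-

price = 6.3051
boundary = - 66.6476 63.7655 66.6476 69.6600 66.6476 69.6600
tree:
6.3051
9.0724 4.0326
11.9545 6.1711 2.2689
14.7120 9.0724 3.7847 1.0137
17.3503 11.9545 6.0600 1.9039 0.2738
19.8745 14.7120 9.0724 3.4712 0.6020 0.0000
22.2895 17.3503 11.9545 6.0600 1.3239 0.0000 0.0000
24.6000 19.8745 14.7120 9.0724 2.9114 0.0000 0.0000 0.0000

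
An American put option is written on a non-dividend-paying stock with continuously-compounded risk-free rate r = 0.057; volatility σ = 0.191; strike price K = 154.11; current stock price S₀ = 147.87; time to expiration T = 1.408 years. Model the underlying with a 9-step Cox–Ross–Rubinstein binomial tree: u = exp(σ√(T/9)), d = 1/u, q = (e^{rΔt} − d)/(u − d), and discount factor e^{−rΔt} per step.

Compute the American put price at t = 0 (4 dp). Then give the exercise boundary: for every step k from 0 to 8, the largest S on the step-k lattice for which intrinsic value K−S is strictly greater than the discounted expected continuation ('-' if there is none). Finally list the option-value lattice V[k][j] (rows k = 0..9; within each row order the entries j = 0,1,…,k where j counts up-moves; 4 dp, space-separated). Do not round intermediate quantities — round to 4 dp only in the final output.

Δt=0.15644, u=1.07847, d=0.92724, q=0.54035, disc=e^(-rΔt)=0.99112
k=9 terminal: V=max(K-S,0) → 79.1903 66.9706 52.7578 36.2268 16.9995 0.0000 0.0000 0.0000 0.0000 0.0000
k=8: j=0 S=80.7989 intr=73.3111 cont=71.9430 V=73.3111[EX]; j=1 S=93.9775 intr=60.1325 cont=58.7644 V=60.1325[EX]; j=2 S=109.3057 intr=44.8043 cont=43.4362 V=44.8043[EX]; j=3 S=127.1339 intr=26.9761 cont=25.6080 V=26.9761[EX]; j=4 S=147.8700 intr=6.2400 cont=7.7445 V=7.7445[hold]; j=5 S=171.9883 intr=0.0000 cont=0.0000 V=0.0000[hold]; j=6 S=200.0403 intr=0.0000 cont=0.0000 V=0.0000[hold]; j=7 S=232.6678 intr=0.0000 cont=0.0000 V=0.0000[hold]; j=8 S=270.6169 intr=0.0000 cont=0.0000 V=0.0000[hold]  S*(8)=127.1339
k=7: j=0 S=87.1394 intr=66.9706 cont=65.6025 V=66.9706[EX]; j=1 S=101.3522 intr=52.7578 cont=51.3896 V=52.7578[EX]; j=2 S=117.8832 intr=36.2268 cont=34.8586 V=36.2268[EX]; j=3 S=137.1105 intr=16.9995 cont=16.4371 V=16.9995[EX]; j=4 S=159.4738 intr=0.0000 cont=3.5282 V=3.5282[hold]; j=5 S=185.4847 intr=0.0000 cont=0.0000 V=0.0000[hold]; j=6 S=215.7381 intr=0.0000 cont=0.0000 V=0.0000[hold]; j=7 S=250.9260 intr=0.0000 cont=0.0000 V=0.0000[hold]  S*(7)=137.1105
k=6: j=0 S=93.9775 intr=60.1325 cont=58.7644 V=60.1325[EX]; j=1 S=109.3057 intr=44.8043 cont=43.4362 V=44.8043[EX]; j=2 S=127.1339 intr=26.9761 cont=25.6080 V=26.9761[EX]; j=3 S=147.8700 intr=6.2400 cont=9.6340 V=9.6340[hold]; j=4 S=171.9883 intr=0.0000 cont=1.6073 V=1.6073[hold]; j=5 S=200.0403 intr=0.0000 cont=0.0000 V=0.0000[hold]; j=6 S=232.6678 intr=0.0000 cont=0.0000 V=0.0000[hold]  S*(6)=127.1339
k=5: j=0 S=101.3522 intr=52.7578 cont=51.3896 V=52.7578[EX]; j=1 S=117.8832 intr=36.2268 cont=34.8586 V=36.2268[EX]; j=2 S=137.1105 intr=16.9995 cont=17.4490 V=17.4490[hold]; j=3 S=159.4738 intr=0.0000 cont=5.2498 V=5.2498[hold]; j=4 S=185.4847 intr=0.0000 cont=0.7322 V=0.7322[hold]; j=5 S=215.7381 intr=0.0000 cont=0.0000 V=0.0000[hold]  S*(5)=117.8832
k=4: j=0 S=109.3057 intr=44.8043 cont=43.4362 V=44.8043[EX]; j=1 S=127.1339 intr=26.9761 cont=25.8487 V=26.9761[EX]; j=2 S=147.8700 intr=6.2400 cont=10.7608 V=10.7608[hold]; j=3 S=171.9883 intr=0.0000 cont=2.7838 V=2.7838[hold]; j=4 S=200.0403 intr=0.0000 cont=0.3336 V=0.3336[hold]  S*(4)=127.1339
k=3: j=0 S=117.8832 intr=36.2268 cont=34.8586 V=36.2268[EX]; j=1 S=137.1105 intr=16.9995 cont=18.0525 V=18.0525[hold]; j=2 S=159.4738 intr=0.0000 cont=6.3932 V=6.3932[hold]; j=3 S=185.4847 intr=0.0000 cont=1.4469 V=1.4469[hold]  S*(3)=117.8832
k=2: j=0 S=127.1339 intr=26.9761 cont=26.1719 V=26.9761[EX]; j=1 S=147.8700 intr=6.2400 cont=11.6480 V=11.6480[hold]; j=2 S=171.9883 intr=0.0000 cont=3.6874 V=3.6874[hold]  S*(2)=127.1339
k=1: j=0 S=137.1105 intr=16.9995 cont=18.5276 V=18.5276[hold]; j=1 S=159.4738 intr=0.0000 cont=7.2813 V=7.2813[hold]  S*(1)=-
k=0: j=0 S=147.8700 intr=6.2400 cont=12.3402 V=12.3402[hold]  S*(0)=-

price = 12.3402
boundary = - - 127.1339 117.8832 127.1339 117.8832 127.1339 137.1105 127.1339
tree:
12.3402
18.5276 7.2813
26.9761 11.6480 3.6874
36.2268 18.0525 6.3932 1.4469
44.8043 26.9761 10.7608 2.7838 0.3336
52.7578 36.2268 17.4490 5.2498 0.7322 0.0000
60.1325 44.8043 26.9761 9.6340 1.6073 0.0000 0.0000
66.9706 52.7578 36.2268 16.9995 3.5282 0.0000 0.0000 0.0000
73.3111 60.1325 44.8043 26.9761 7.7445 0.0000 0.0000 0.0000 0.0000
79.1903 66.9706 52.7578 36.2268 16.9995 0.0000 0.0000 0.0000 0.0000 0.0000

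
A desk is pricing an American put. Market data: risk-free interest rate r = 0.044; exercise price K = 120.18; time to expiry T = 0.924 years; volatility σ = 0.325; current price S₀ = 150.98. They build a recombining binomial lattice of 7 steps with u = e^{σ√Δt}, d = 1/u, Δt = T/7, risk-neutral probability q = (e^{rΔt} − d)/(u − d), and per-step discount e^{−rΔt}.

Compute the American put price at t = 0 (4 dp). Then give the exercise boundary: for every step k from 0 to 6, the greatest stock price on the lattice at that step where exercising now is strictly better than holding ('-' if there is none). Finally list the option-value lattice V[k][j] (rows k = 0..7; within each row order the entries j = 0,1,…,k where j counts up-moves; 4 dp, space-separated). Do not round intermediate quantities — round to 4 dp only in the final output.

Δt=0.13200, u=1.12533, d=0.88863, q=0.49512, disc=e^(-rΔt)=0.99421
k=7 terminal: V=max(K-S,0) → 54.1177 36.5205 14.2358 0.0000 0.0000 0.0000 0.0000 0.0000
k=6: j=0 S=74.3421 intr=45.8379 cont=45.1419 V=45.8379[EX]; j=1 S=94.1448 intr=26.0352 cont=25.3392 V=26.0352[EX]; j=2 S=119.2224 intr=0.9576 cont=7.1457 V=7.1457[hold]; j=3 S=150.9800 intr=0.0000 cont=0.0000 V=0.0000[hold]; j=4 S=191.1970 intr=0.0000 cont=0.0000 V=0.0000[hold]; j=5 S=242.1266 intr=0.0000 cont=0.0000 V=0.0000[hold]; j=6 S=306.6226 intr=0.0000 cont=0.0000 V=0.0000[hold]  S*(6)=94.1448
k=5: j=0 S=83.6595 intr=36.5205 cont=35.8245 V=36.5205[EX]; j=1 S=105.9442 intr=14.2358 cont=16.5860 V=16.5860[hold]; j=2 S=134.1648 intr=0.0000 cont=3.5868 V=3.5868[hold]; j=3 S=169.9027 intr=0.0000 cont=0.0000 V=0.0000[hold]; j=4 S=215.1601 intr=0.0000 cont=0.0000 V=0.0000[hold]; j=5 S=272.4729 intr=0.0000 cont=0.0000 V=0.0000[hold]  S*(5)=83.6595
k=4: j=0 S=94.1448 intr=26.0352 cont=26.4961 V=26.4961[hold]; j=1 S=119.2224 intr=0.9576 cont=10.0910 V=10.0910[hold]; j=2 S=150.9800 intr=0.0000 cont=1.8004 V=1.8004[hold]; j=3 S=191.1970 intr=0.0000 cont=0.0000 V=0.0000[hold]; j=4 S=242.1266 intr=0.0000 cont=0.0000 V=0.0000[hold]  S*(4)=-
k=3: j=0 S=105.9442 intr=14.2358 cont=18.2672 V=18.2672[hold]; j=1 S=134.1648 intr=0.0000 cont=5.9515 V=5.9515[hold]; j=2 S=169.9027 intr=0.0000 cont=0.9037 V=0.9037[hold]; j=3 S=215.1601 intr=0.0000 cont=0.0000 V=0.0000[hold]  S*(3)=-
k=2: j=0 S=119.2224 intr=0.9576 cont=12.0989 V=12.0989[hold]; j=1 S=150.9800 intr=0.0000 cont=3.4322 V=3.4322[hold]; j=2 S=191.1970 intr=0.0000 cont=0.4536 V=0.4536[hold]  S*(2)=-
k=1: j=0 S=134.1648 intr=0.0000 cont=7.7626 V=7.7626[hold]; j=1 S=169.9027 intr=0.0000 cont=1.9461 V=1.9461[hold]  S*(1)=-
k=0: j=0 S=150.9800 intr=0.0000 cont=4.8545 V=4.8545[hold]  S*(0)=-

price = 4.8545
boundary = - - - - - 83.6595 94.1448
tree:
4.8545
7.7626 1.9461
12.0989 3.4322 0.4536
18.2672 5.9515 0.9037 0.0000
26.4961 10.0910 1.8004 0.0000 0.0000
36.5205 16.5860 3.5868 0.0000 0.0000 0.0000
45.8379 26.0352 7.1457 0.0000 0.0000 0.0000 0.0000
54.1177 36.5205 14.2358 0.0000 0.0000 0.0000 0.0000 0.0000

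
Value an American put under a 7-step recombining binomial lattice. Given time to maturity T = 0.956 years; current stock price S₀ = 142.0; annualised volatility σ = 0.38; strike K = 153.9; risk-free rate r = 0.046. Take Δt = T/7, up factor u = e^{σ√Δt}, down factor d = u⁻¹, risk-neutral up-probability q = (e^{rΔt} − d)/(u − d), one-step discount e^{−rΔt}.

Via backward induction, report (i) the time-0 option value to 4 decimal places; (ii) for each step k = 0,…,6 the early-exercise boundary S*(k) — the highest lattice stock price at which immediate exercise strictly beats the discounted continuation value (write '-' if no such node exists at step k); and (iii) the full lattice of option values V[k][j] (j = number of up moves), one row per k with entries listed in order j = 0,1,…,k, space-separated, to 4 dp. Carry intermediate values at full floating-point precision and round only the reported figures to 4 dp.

price = 25.1549
boundary = - - - 93.1800 107.2288 93.1800 107.2288
tree:
25.1549
35.0425 15.0777
47.0893 22.8218 7.1254
60.7200 33.3579 12.0323 2.0552
72.9281 46.6712 19.7828 4.0339 0.0000
83.5367 60.7200 31.3038 7.9178 0.0000 0.0000
92.7555 72.9281 46.6712 15.5412 0.0000 0.0000 0.0000
100.7664 83.5367 60.7200 30.5043 0.0000 0.0000 0.0000 0.0000

Δt=0.13657, u=1.15077, d=0.86898, q=0.48731, disc=e^(-rΔt)=0.99374
k=7 terminal: V=max(K-S,0) → 100.7664 83.5367 60.7200 30.5043 0.0000 0.0000 0.0000 0.0000
k=6: j=0 S=61.1445 intr=92.7555 cont=91.7917 V=92.7555[EX]; j=1 S=80.9719 intr=72.9281 cont=71.9643 V=72.9281[EX]; j=2 S=107.2288 intr=46.6712 cont=45.7074 V=46.6712[EX]; j=3 S=142.0000 intr=11.9000 cont=15.5412 V=15.5412[hold]; j=4 S=188.0465 intr=0.0000 cont=0.0000 V=0.0000[hold]; j=5 S=249.0246 intr=0.0000 cont=0.0000 V=0.0000[hold]; j=6 S=329.7762 intr=0.0000 cont=0.0000 V=0.0000[hold]  S*(6)=107.2288
k=5: j=0 S=70.3633 intr=83.5367 cont=82.5729 V=83.5367[EX]; j=1 S=93.1800 intr=60.7200 cont=59.7561 V=60.7200[EX]; j=2 S=123.3957 intr=30.5043 cont=31.3038 V=31.3038[hold]; j=3 S=163.4093 intr=0.0000 cont=7.9178 V=7.9178[hold]; j=4 S=216.3983 intr=0.0000 cont=0.0000 V=0.0000[hold]; j=5 S=286.5700 intr=0.0000 cont=0.0000 V=0.0000[hold]  S*(5)=93.1800
k=4: j=0 S=80.9719 intr=72.9281 cont=71.9643 V=72.9281[EX]; j=1 S=107.2288 intr=46.6712 cont=46.0946 V=46.6712[EX]; j=2 S=142.0000 intr=11.9000 cont=19.7828 V=19.7828[hold]; j=3 S=188.0465 intr=0.0000 cont=4.0339 V=4.0339[hold]; j=4 S=249.0246 intr=0.0000 cont=0.0000 V=0.0000[hold]  S*(4)=107.2288
k=3: j=0 S=93.1800 intr=60.7200 cont=59.7561 V=60.7200[EX]; j=1 S=123.3957 intr=30.5043 cont=33.3579 V=33.3579[hold]; j=2 S=163.4093 intr=0.0000 cont=12.0323 V=12.0323[hold]; j=3 S=216.3983 intr=0.0000 cont=2.0552 V=2.0552[hold]  S*(3)=93.1800
k=2: j=0 S=107.2288 intr=46.6712 cont=47.0893 V=47.0893[hold]; j=1 S=142.0000 intr=11.9000 cont=22.8218 V=22.8218[hold]; j=2 S=188.0465 intr=0.0000 cont=7.1254 V=7.1254[hold]  S*(2)=-
k=1: j=0 S=123.3957 intr=30.5043 cont=35.0425 V=35.0425[hold]; j=1 S=163.4093 intr=0.0000 cont=15.0777 V=15.0777[hold]  S*(1)=-
k=0: j=0 S=142.0000 intr=11.9000 cont=25.1549 V=25.1549[hold]  S*(0)=-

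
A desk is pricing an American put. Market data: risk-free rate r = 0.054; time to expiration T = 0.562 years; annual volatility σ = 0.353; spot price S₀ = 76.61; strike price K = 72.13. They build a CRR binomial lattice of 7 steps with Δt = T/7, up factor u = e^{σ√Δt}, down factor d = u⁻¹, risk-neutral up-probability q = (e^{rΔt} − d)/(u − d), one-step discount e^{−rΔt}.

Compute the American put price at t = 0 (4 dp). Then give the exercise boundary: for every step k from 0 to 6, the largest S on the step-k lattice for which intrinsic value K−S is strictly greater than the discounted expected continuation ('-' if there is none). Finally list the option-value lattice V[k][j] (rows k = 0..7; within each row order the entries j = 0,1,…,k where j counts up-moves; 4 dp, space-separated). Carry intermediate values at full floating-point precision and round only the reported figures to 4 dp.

price = 5.1096
boundary = - - - - 51.3488 56.7504 62.7203
tree:
5.1096
7.6525 2.5775
11.1143 4.2116 0.9442
15.5493 6.7176 1.7092 0.1773
20.7812 10.3837 3.0615 0.3539 0.0000
25.6687 15.3796 5.4123 0.7061 0.0000 0.0000
30.0910 20.7812 9.4097 1.4091 0.0000 0.0000 0.0000
34.0924 25.6687 15.3796 2.8119 0.0000 0.0000 0.0000 0.0000

Δt=0.08029  u=1.10519  d=0.90482  q=0.49670  discount=0.99567
step 7 (expiry): payoffs max(K−S,0) = 34.0924 25.6687 15.3796 2.8119 0.0000 0.0000 0.0000 0.0000
step 6: (k=6,j=0): S=42.0390, (K−S)⁺=30.0910, hold=29.7790 ⇒ V=30.0910 exercise | (k=6,j=1): S=51.3488, (K−S)⁺=20.7812, hold=20.4692 ⇒ V=20.7812 exercise | (k=6,j=2): S=62.7203, (K−S)⁺=9.4097, hold=9.0977 ⇒ V=9.4097 exercise | (k=6,j=3): S=76.6100, (K−S)⁺=0.0000, hold=1.4091 ⇒ V=1.4091 continue | (k=6,j=4): S=93.5757, (K−S)⁺=0.0000, hold=0.0000 ⇒ V=0.0000 continue | (k=6,j=5): S=114.2986, (K−S)⁺=0.0000, hold=0.0000 ⇒ V=0.0000 continue | (k=6,j=6): S=139.6106, (K−S)⁺=0.0000, hold=0.0000 ⇒ V=0.0000 continue  boundary S*=62.7203
step 5: (k=5,j=0): S=46.4613, (K−S)⁺=25.6687, hold=25.3567 ⇒ V=25.6687 exercise | (k=5,j=1): S=56.7504, (K−S)⁺=15.3796, hold=15.0676 ⇒ V=15.3796 exercise | (k=5,j=2): S=69.3181, (K−S)⁺=2.8119, hold=5.4123 ⇒ V=5.4123 continue | (k=5,j=3): S=84.6690, (K−S)⁺=0.0000, hold=0.7061 ⇒ V=0.7061 continue | (k=5,j=4): S=103.4194, (K−S)⁺=0.0000, hold=0.0000 ⇒ V=0.0000 continue | (k=5,j=5): S=126.3222, (K−S)⁺=0.0000, hold=0.0000 ⇒ V=0.0000 continue  boundary S*=56.7504
step 4: (k=4,j=0): S=51.3488, (K−S)⁺=20.7812, hold=20.4692 ⇒ V=20.7812 exercise | (k=4,j=1): S=62.7203, (K−S)⁺=9.4097, hold=10.3837 ⇒ V=10.3837 continue | (k=4,j=2): S=76.6100, (K−S)⁺=0.0000, hold=3.0615 ⇒ V=3.0615 continue | (k=4,j=3): S=93.5757, (K−S)⁺=0.0000, hold=0.3539 ⇒ V=0.3539 continue | (k=4,j=4): S=114.2986, (K−S)⁺=0.0000, hold=0.0000 ⇒ V=0.0000 continue  boundary S*=51.3488
step 3: (k=3,j=0): S=56.7504, (K−S)⁺=15.3796, hold=15.5493 ⇒ V=15.5493 continue | (k=3,j=1): S=69.3181, (K−S)⁺=2.8119, hold=6.7176 ⇒ V=6.7176 continue | (k=3,j=2): S=84.6690, (K−S)⁺=0.0000, hold=1.7092 ⇒ V=1.7092 continue | (k=3,j=3): S=103.4194, (K−S)⁺=0.0000, hold=0.1773 ⇒ V=0.1773 continue  boundary S*=-
step 2: (k=2,j=0): S=62.7203, (K−S)⁺=9.4097, hold=11.1143 ⇒ V=11.1143 continue | (k=2,j=1): S=76.6100, (K−S)⁺=0.0000, hold=4.2116 ⇒ V=4.2116 continue | (k=2,j=2): S=93.5757, (K−S)⁺=0.0000, hold=0.9442 ⇒ V=0.9442 continue  boundary S*=-
step 1: (k=1,j=0): S=69.3181, (K−S)⁺=2.8119, hold=7.6525 ⇒ V=7.6525 continue | (k=1,j=1): S=84.6690, (K−S)⁺=0.0000, hold=2.5775 ⇒ V=2.5775 continue  boundary S*=-
step 0: (k=0,j=0): S=76.6100, (K−S)⁺=0.0000, hold=5.1096 ⇒ V=5.1096 continue  boundary S*=-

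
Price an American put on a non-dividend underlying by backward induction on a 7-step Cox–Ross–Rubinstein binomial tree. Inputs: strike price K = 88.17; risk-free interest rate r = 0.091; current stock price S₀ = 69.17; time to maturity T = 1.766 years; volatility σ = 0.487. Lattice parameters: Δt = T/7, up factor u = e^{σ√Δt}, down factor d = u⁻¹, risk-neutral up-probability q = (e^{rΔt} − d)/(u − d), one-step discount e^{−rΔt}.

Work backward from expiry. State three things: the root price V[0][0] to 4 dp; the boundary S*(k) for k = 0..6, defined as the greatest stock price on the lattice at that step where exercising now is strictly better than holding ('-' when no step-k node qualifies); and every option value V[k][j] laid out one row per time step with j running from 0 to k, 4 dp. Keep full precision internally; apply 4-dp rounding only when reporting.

Δt=0.25229, u=1.27712, d=0.78301, q=0.48615, disc=e^(-rΔt)=0.97730
k=7 terminal: V=max(K-S,0) → 75.6879 67.8112 54.9638 34.0092 0.0000 0.0000 0.0000 0.0000
k=6: j=0 S=15.9411 intr=72.2289 cont=70.2277 V=72.2289[EX]; j=1 S=26.0007 intr=62.1693 cont=60.1681 V=62.1693[EX]; j=2 S=42.4084 intr=45.7616 cont=43.7605 V=45.7616[EX]; j=3 S=69.1700 intr=19.0000 cont=17.0790 V=19.0000[EX]; j=4 S=112.8194 intr=0.0000 cont=0.0000 V=0.0000[hold]; j=5 S=184.0136 intr=0.0000 cont=0.0000 V=0.0000[hold]; j=6 S=300.1346 intr=0.0000 cont=0.0000 V=0.0000[hold]  S*(6)=69.1700
k=5: j=0 S=20.3588 intr=67.8112 cont=65.8100 V=67.8112[EX]; j=1 S=33.2062 intr=54.9638 cont=52.9627 V=54.9638[EX]; j=2 S=54.1608 intr=34.0092 cont=32.0081 V=34.0092[EX]; j=3 S=88.3387 intr=0.0000 cont=9.5415 V=9.5415[hold]; j=4 S=144.0844 intr=0.0000 cont=0.0000 V=0.0000[hold]; j=5 S=235.0082 intr=0.0000 cont=0.0000 V=0.0000[hold]  S*(5)=54.1608
k=4: j=0 S=26.0007 intr=62.1693 cont=60.1681 V=62.1693[EX]; j=1 S=42.4084 intr=45.7616 cont=43.7605 V=45.7616[EX]; j=2 S=69.1700 intr=19.0000 cont=21.6123 V=21.6123[hold]; j=3 S=112.8194 intr=0.0000 cont=4.7916 V=4.7916[hold]; j=4 S=184.0136 intr=0.0000 cont=0.0000 V=0.0000[hold]  S*(4)=42.4084
k=3: j=0 S=33.2062 intr=54.9638 cont=52.9627 V=54.9638[EX]; j=1 S=54.1608 intr=34.0092 cont=33.2493 V=34.0092[EX]; j=2 S=88.3387 intr=0.0000 cont=13.1300 V=13.1300[hold]; j=3 S=144.0844 intr=0.0000 cont=2.4063 V=2.4063[hold]  S*(3)=54.1608
k=2: j=0 S=42.4084 intr=45.7616 cont=43.7605 V=45.7616[EX]; j=1 S=69.1700 intr=19.0000 cont=23.3173 V=23.3173[hold]; j=2 S=112.8194 intr=0.0000 cont=7.7370 V=7.7370[hold]  S*(2)=42.4084
k=1: j=0 S=54.1608 intr=34.0092 cont=34.0593 V=34.0593[hold]; j=1 S=88.3387 intr=0.0000 cont=15.3856 V=15.3856[hold]  S*(1)=-
k=0: j=0 S=69.1700 intr=19.0000 cont=24.4141 V=24.4141[hold]  S*(0)=-

price = 24.4141
boundary = - - 42.4084 54.1608 42.4084 54.1608 69.1700
tree:
24.4141
34.0593 15.3856
45.7616 23.3173 7.7370
54.9638 34.0092 13.1300 2.4063
62.1693 45.7616 21.6123 4.7916 0.0000
67.8112 54.9638 34.0092 9.5415 0.0000 0.0000
72.2289 62.1693 45.7616 19.0000 0.0000 0.0000 0.0000
75.6879 67.8112 54.9638 34.0092 0.0000 0.0000 0.0000 0.0000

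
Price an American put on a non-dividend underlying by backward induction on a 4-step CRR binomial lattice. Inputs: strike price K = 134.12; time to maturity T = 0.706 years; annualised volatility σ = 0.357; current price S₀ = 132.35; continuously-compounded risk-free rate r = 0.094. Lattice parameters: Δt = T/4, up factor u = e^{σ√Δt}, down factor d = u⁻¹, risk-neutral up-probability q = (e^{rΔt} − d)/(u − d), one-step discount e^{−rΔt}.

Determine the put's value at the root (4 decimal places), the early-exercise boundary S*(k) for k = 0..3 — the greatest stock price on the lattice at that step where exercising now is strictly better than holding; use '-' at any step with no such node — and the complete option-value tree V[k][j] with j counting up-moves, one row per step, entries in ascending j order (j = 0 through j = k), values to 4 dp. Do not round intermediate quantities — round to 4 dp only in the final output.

Δt=0.17650, u=1.16181, d=0.86072, q=0.51814, disc=e^(-rΔt)=0.98355
k=4 terminal: V=max(K-S,0) → 61.4797 36.0693 1.7700 0.0000 0.0000
k=3: j=0 S=84.3945 intr=49.7255 cont=47.5187 V=49.7255[EX]; j=1 S=113.9167 intr=20.2033 cont=17.9965 V=20.2033[EX]; j=2 S=153.7661 intr=0.0000 cont=0.8389 V=0.8389[hold]; j=3 S=207.5552 intr=0.0000 cont=0.0000 V=0.0000[hold]  S*(3)=113.9167
k=2: j=0 S=98.0507 intr=36.0693 cont=33.8624 V=36.0693[EX]; j=1 S=132.3500 intr=1.7700 cont=10.0025 V=10.0025[hold]; j=2 S=178.6476 intr=0.0000 cont=0.3976 V=0.3976[hold]  S*(2)=98.0507
k=1: j=0 S=113.9167 intr=20.2033 cont=22.1919 V=22.1919[hold]; j=1 S=153.7661 intr=0.0000 cont=4.9431 V=4.9431[hold]  S*(1)=-
k=0: j=0 S=132.3500 intr=1.7700 cont=13.0366 V=13.0366[hold]  S*(0)=-

price = 13.0366
boundary = - - 98.0507 113.9167
tree:
13.0366
22.1919 4.9431
36.0693 10.0025 0.3976
49.7255 20.2033 0.8389 0.0000
61.4797 36.0693 1.7700 0.0000 0.0000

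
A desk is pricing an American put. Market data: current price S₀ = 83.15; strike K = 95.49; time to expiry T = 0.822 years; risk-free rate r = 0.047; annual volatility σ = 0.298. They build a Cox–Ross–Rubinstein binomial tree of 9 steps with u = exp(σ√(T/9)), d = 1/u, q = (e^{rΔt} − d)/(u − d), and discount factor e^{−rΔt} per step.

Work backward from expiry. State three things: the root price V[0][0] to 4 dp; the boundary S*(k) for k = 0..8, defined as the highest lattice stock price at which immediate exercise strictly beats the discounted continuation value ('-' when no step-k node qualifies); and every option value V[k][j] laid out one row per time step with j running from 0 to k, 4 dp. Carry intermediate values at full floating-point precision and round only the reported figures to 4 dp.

price = 15.3518
boundary = - - 69.4444 63.4636 69.4444 63.4636 69.4444 75.9888 83.1500
tree:
15.3518
20.2945 10.5674
26.0456 14.7486 6.4995
32.0264 19.9446 9.7071 3.3648
37.4921 26.0456 14.0476 5.4734 1.2965
42.4871 32.0264 19.5706 8.6749 2.3361 0.2737
47.0519 37.4921 26.0456 13.2985 4.1507 0.5513 0.0000
51.2235 42.4871 32.0264 19.5012 7.2433 1.1103 0.0000 0.0000
55.0359 47.0519 37.4921 26.0456 12.3400 2.2363 0.0000 0.0000 0.0000
58.5200 51.2235 42.4871 32.0264 19.5012 4.5040 0.0000 0.0000 0.0000 0.0000

Δt=0.09133, u=1.09424, d=0.91388, q=0.50135, disc=e^(-rΔt)=0.99572
k=9 terminal: V=max(K-S,0) → 58.5200 51.2235 42.4871 32.0264 19.5012 4.5040 0.0000 0.0000 0.0000 0.0000
k=8: j=0 S=40.4541 intr=55.0359 cont=54.6269 V=55.0359[EX]; j=1 S=48.4381 intr=47.0519 cont=46.6428 V=47.0519[EX]; j=2 S=57.9979 intr=37.4921 cont=37.0831 V=37.4921[EX]; j=3 S=69.4444 intr=26.0456 cont=25.6366 V=26.0456[EX]; j=4 S=83.1500 intr=12.3400 cont=11.9310 V=12.3400[EX]; j=5 S=99.5605 intr=0.0000 cont=2.2363 V=2.2363[hold]; j=6 S=119.2098 intr=0.0000 cont=0.0000 V=0.0000[hold]; j=7 S=142.7372 intr=0.0000 cont=0.0000 V=0.0000[hold]; j=8 S=170.9078 intr=0.0000 cont=0.0000 V=0.0000[hold]  S*(8)=83.1500
k=7: j=0 S=44.2665 intr=51.2235 cont=50.8145 V=51.2235[EX]; j=1 S=53.0029 intr=42.4871 cont=42.0780 V=42.4871[EX]; j=2 S=63.4636 intr=32.0264 cont=31.6174 V=32.0264[EX]; j=3 S=75.9888 intr=19.5012 cont=19.0921 V=19.5012[EX]; j=4 S=90.9860 intr=4.5040 cont=7.2433 V=7.2433[hold]; j=5 S=108.9431 intr=0.0000 cont=1.1103 V=1.1103[hold]; j=6 S=130.4441 intr=0.0000 cont=0.0000 V=0.0000[hold]; j=7 S=156.1887 intr=0.0000 cont=0.0000 V=0.0000[hold]  S*(7)=75.9888
k=6: j=0 S=48.4381 intr=47.0519 cont=46.6428 V=47.0519[EX]; j=1 S=57.9979 intr=37.4921 cont=37.0831 V=37.4921[EX]; j=2 S=69.4444 intr=26.0456 cont=25.6366 V=26.0456[EX]; j=3 S=83.1500 intr=12.3400 cont=13.2985 V=13.2985[hold]; j=4 S=99.5605 intr=0.0000 cont=4.1507 V=4.1507[hold]; j=5 S=119.2098 intr=0.0000 cont=0.5513 V=0.5513[hold]; j=6 S=142.7372 intr=0.0000 cont=0.0000 V=0.0000[hold]  S*(6)=69.4444
k=5: j=0 S=53.0029 intr=42.4871 cont=42.0780 V=42.4871[EX]; j=1 S=63.4636 intr=32.0264 cont=31.6174 V=32.0264[EX]; j=2 S=75.9888 intr=19.5012 cont=19.5706 V=19.5706[hold]; j=3 S=90.9860 intr=4.5040 cont=8.6749 V=8.6749[hold]; j=4 S=108.9431 intr=0.0000 cont=2.3361 V=2.3361[hold]; j=5 S=130.4441 intr=0.0000 cont=0.2737 V=0.2737[hold]  S*(5)=63.4636
k=4: j=0 S=57.9979 intr=37.4921 cont=37.0831 V=37.4921[EX]; j=1 S=69.4444 intr=26.0456 cont=25.6712 V=26.0456[EX]; j=2 S=83.1500 intr=12.3400 cont=14.0476 V=14.0476[hold]; j=3 S=99.5605 intr=0.0000 cont=5.4734 V=5.4734[hold]; j=4 S=119.2098 intr=0.0000 cont=1.2965 V=1.2965[hold]  S*(4)=69.4444
k=3: j=0 S=63.4636 intr=32.0264 cont=31.6174 V=32.0264[EX]; j=1 S=75.9888 intr=19.5012 cont=19.9446 V=19.9446[hold]; j=2 S=90.9860 intr=4.5040 cont=9.7071 V=9.7071[hold]; j=3 S=108.9431 intr=0.0000 cont=3.3648 V=3.3648[hold]  S*(3)=63.4636
k=2: j=0 S=69.4444 intr=26.0456 cont=25.8579 V=26.0456[EX]; j=1 S=83.1500 intr=12.3400 cont=14.7486 V=14.7486[hold]; j=2 S=99.5605 intr=0.0000 cont=6.4995 V=6.4995[hold]  S*(2)=69.4444
k=1: j=0 S=75.9888 intr=19.5012 cont=20.2945 V=20.2945[hold]; j=1 S=90.9860 intr=4.5040 cont=10.5674 V=10.5674[hold]  S*(1)=-
k=0: j=0 S=83.1500 intr=12.3400 cont=15.3518 V=15.3518[hold]  S*(0)=-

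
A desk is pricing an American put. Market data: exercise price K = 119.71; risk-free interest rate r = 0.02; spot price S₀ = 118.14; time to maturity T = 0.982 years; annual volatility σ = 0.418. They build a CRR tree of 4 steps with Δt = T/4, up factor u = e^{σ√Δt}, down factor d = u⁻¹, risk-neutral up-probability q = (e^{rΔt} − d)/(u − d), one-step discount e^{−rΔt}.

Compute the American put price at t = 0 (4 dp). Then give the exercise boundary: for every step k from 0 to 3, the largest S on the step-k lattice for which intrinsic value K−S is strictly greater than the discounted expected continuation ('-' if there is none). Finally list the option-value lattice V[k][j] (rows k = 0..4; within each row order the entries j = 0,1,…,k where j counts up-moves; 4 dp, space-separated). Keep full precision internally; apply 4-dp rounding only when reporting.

params: Δt=0.24550 u=1.23012 d=0.81293 q=0.46020 e^(-rΔt)=0.99510
t_4 payoffs: 68.1148 41.6366 1.5700 0.0000 0.0000
t_3: node(3,0) S=63.4682 payoff=56.2418 vs cont=55.6555 → 56.2418 [stop]  node(3,1) S=96.0395 payoff=23.6705 vs cont=23.0841 → 23.6705 [stop]  node(3,2) S=145.3262 payoff=0.0000 vs cont=0.8433 → 0.8433 [wait]  node(3,3) S=219.9063 payoff=0.0000 vs cont=0.0000 → 0.0000 [wait]  ⇒ S*(3)=96.0395
t_2: node(2,0) S=78.0734 payoff=41.6366 vs cont=41.0503 → 41.6366 [stop]  node(2,1) S=118.1400 payoff=1.5700 vs cont=13.1008 → 13.1008 [wait]  node(2,2) S=178.7684 payoff=0.0000 vs cont=0.4530 → 0.4530 [wait]  ⇒ S*(2)=78.0734
t_1: node(1,0) S=96.0395 payoff=23.6705 vs cont=28.3647 → 28.3647 [wait]  node(1,1) S=145.3262 payoff=0.0000 vs cont=7.2446 → 7.2446 [wait]  ⇒ S*(1)=-
t_0: node(0,0) S=118.1400 payoff=1.5700 vs cont=18.5538 → 18.5538 [wait]  ⇒ S*(0)=-

price = 18.5538
boundary = - - 78.0734 96.0395
tree:
18.5538
28.3647 7.2446
41.6366 13.1008 0.4530
56.2418 23.6705 0.8433 0.0000
68.1148 41.6366 1.5700 0.0000 0.0000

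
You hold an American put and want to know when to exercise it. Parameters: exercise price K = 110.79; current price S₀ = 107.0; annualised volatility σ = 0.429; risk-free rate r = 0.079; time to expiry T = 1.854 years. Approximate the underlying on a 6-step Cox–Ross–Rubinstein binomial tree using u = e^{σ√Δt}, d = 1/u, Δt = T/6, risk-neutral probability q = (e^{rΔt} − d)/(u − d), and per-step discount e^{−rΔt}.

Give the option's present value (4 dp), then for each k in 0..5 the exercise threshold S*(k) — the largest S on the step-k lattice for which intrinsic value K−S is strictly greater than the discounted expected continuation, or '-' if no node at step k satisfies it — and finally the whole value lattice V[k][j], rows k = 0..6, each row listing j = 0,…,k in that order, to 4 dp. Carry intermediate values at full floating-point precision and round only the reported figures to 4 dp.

price = 20.2800
boundary = - - 66.4125 52.3219 66.4125 84.2979
tree:
20.2800
30.5486 10.6956
44.3775 17.8036 3.8932
58.4681 28.7396 7.4057 0.4618
69.5692 44.3775 14.0359 0.9315 0.0000
78.3150 58.4681 26.4921 1.8789 0.0000 0.0000
85.2052 69.5692 44.3775 3.7900 0.0000 0.0000 0.0000

Δt=0.30900, u=1.26931, d=0.78783, q=0.49199, disc=e^(-rΔt)=0.97588
k=6 terminal: V=max(K-S,0) → 85.2052 69.5692 44.3775 3.7900 0.0000 0.0000 0.0000
k=5: j=0 S=32.4750 intr=78.3150 cont=75.6432 V=78.3150[EX]; j=1 S=52.3219 intr=58.4681 cont=55.7964 V=58.4681[EX]; j=2 S=84.2979 intr=26.4921 cont=23.8203 V=26.4921[EX]; j=3 S=135.8159 intr=0.0000 cont=1.8789 V=1.8789[hold]; j=4 S=218.8187 intr=0.0000 cont=0.0000 V=0.0000[hold]; j=5 S=352.5479 intr=0.0000 cont=0.0000 V=0.0000[hold]  S*(5)=84.2979
k=4: j=0 S=41.2208 intr=69.5692 cont=66.8975 V=69.5692[EX]; j=1 S=66.4125 intr=44.3775 cont=41.7057 V=44.3775[EX]; j=2 S=107.0000 intr=3.7900 cont=14.0359 V=14.0359[hold]; j=3 S=172.3922 intr=0.0000 cont=0.9315 V=0.9315[hold]; j=4 S=277.7482 intr=0.0000 cont=0.0000 V=0.0000[hold]  S*(4)=66.4125
k=3: j=0 S=52.3219 intr=58.4681 cont=55.7964 V=58.4681[EX]; j=1 S=84.2979 intr=26.4921 cont=28.7396 V=28.7396[hold]; j=2 S=135.8159 intr=0.0000 cont=7.4057 V=7.4057[hold]; j=3 S=218.8187 intr=0.0000 cont=0.4618 V=0.4618[hold]  S*(3)=52.3219
k=2: j=0 S=66.4125 intr=44.3775 cont=42.7848 V=44.3775[EX]; j=1 S=107.0000 intr=3.7900 cont=17.8036 V=17.8036[hold]; j=2 S=172.3922 intr=0.0000 cont=3.8932 V=3.8932[hold]  S*(2)=66.4125
k=1: j=0 S=84.2979 intr=26.4921 cont=30.5486 V=30.5486[hold]; j=1 S=135.8159 intr=0.0000 cont=10.6956 V=10.6956[hold]  S*(1)=-
k=0: j=0 S=107.0000 intr=3.7900 cont=20.2800 V=20.2800[hold]  S*(0)=-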